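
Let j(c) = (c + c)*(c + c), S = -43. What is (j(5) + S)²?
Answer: 3249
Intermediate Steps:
j(c) = 4*c² (j(c) = (2*c)*(2*c) = 4*c²)
(j(5) + S)² = (4*5² - 43)² = (4*25 - 43)² = (100 - 43)² = 57² = 3249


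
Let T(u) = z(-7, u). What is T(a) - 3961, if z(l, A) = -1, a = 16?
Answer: -3962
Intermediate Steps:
T(u) = -1
T(a) - 3961 = -1 - 3961 = -3962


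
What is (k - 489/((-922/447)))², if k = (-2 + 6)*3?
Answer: 52737744609/850084 ≈ 62038.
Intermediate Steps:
k = 12 (k = 4*3 = 12)
(k - 489/((-922/447)))² = (12 - 489/((-922/447)))² = (12 - 489/((-922*1/447)))² = (12 - 489/(-922/447))² = (12 - 489*(-447/922))² = (12 + 218583/922)² = (229647/922)² = 52737744609/850084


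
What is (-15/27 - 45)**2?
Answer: 168100/81 ≈ 2075.3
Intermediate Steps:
(-15/27 - 45)**2 = (-15*1/27 - 45)**2 = (-5/9 - 45)**2 = (-410/9)**2 = 168100/81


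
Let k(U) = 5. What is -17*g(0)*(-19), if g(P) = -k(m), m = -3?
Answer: -1615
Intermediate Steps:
g(P) = -5 (g(P) = -1*5 = -5)
-17*g(0)*(-19) = -17*(-5)*(-19) = 85*(-19) = -1615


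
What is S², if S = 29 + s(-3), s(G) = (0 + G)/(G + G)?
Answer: 3481/4 ≈ 870.25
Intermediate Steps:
s(G) = ½ (s(G) = G/((2*G)) = G*(1/(2*G)) = ½)
S = 59/2 (S = 29 + ½ = 59/2 ≈ 29.500)
S² = (59/2)² = 3481/4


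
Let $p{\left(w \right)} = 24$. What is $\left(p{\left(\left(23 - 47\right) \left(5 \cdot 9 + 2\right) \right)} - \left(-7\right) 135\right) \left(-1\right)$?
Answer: $-969$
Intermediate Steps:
$\left(p{\left(\left(23 - 47\right) \left(5 \cdot 9 + 2\right) \right)} - \left(-7\right) 135\right) \left(-1\right) = \left(24 - \left(-7\right) 135\right) \left(-1\right) = \left(24 - -945\right) \left(-1\right) = \left(24 + 945\right) \left(-1\right) = 969 \left(-1\right) = -969$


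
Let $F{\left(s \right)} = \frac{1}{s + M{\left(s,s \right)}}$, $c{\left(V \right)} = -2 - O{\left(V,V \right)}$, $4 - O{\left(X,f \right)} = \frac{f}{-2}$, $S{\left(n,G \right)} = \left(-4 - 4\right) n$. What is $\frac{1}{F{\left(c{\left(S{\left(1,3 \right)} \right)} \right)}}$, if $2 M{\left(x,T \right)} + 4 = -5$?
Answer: $- \frac{13}{2} \approx -6.5$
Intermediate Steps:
$S{\left(n,G \right)} = - 8 n$
$O{\left(X,f \right)} = 4 + \frac{f}{2}$ ($O{\left(X,f \right)} = 4 - \frac{f}{-2} = 4 - f \left(- \frac{1}{2}\right) = 4 - - \frac{f}{2} = 4 + \frac{f}{2}$)
$M{\left(x,T \right)} = - \frac{9}{2}$ ($M{\left(x,T \right)} = -2 + \frac{1}{2} \left(-5\right) = -2 - \frac{5}{2} = - \frac{9}{2}$)
$c{\left(V \right)} = -6 - \frac{V}{2}$ ($c{\left(V \right)} = -2 - \left(4 + \frac{V}{2}\right) = -6 - \frac{V}{2}$)
$F{\left(s \right)} = \frac{1}{- \frac{9}{2} + s}$ ($F{\left(s \right)} = \frac{1}{s - \frac{9}{2}} = \frac{1}{- \frac{9}{2} + s}$)
$\frac{1}{F{\left(c{\left(S{\left(1,3 \right)} \right)} \right)}} = \frac{1}{2 \frac{1}{-9 + 2 \left(-6 - \frac{\left(-8\right) 1}{2}\right)}} = \frac{1}{2 \frac{1}{-9 + 2 \left(-6 - -4\right)}} = \frac{1}{2 \frac{1}{-9 + 2 \left(-6 + 4\right)}} = \frac{1}{2 \frac{1}{-9 + 2 \left(-2\right)}} = \frac{1}{2 \frac{1}{-9 - 4}} = \frac{1}{2 \frac{1}{-13}} = \frac{1}{2 \left(- \frac{1}{13}\right)} = \frac{1}{- \frac{2}{13}} = - \frac{13}{2}$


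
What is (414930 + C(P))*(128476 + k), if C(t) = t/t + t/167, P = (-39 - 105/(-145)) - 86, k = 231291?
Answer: 722954387255643/4843 ≈ 1.4928e+11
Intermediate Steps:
P = -3604/29 (P = (-39 - 105*(-1/145)) - 86 = (-39 + 21/29) - 86 = -1110/29 - 86 = -3604/29 ≈ -124.28)
C(t) = 1 + t/167 (C(t) = 1 + t*(1/167) = 1 + t/167)
(414930 + C(P))*(128476 + k) = (414930 + (1 + (1/167)*(-3604/29)))*(128476 + 231291) = (414930 + (1 - 3604/4843))*359767 = (414930 + 1239/4843)*359767 = (2009507229/4843)*359767 = 722954387255643/4843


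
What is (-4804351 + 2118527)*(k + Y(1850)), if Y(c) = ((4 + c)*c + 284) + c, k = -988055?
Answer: -6564097453696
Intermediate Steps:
Y(c) = 284 + c + c*(4 + c) (Y(c) = (c*(4 + c) + 284) + c = (284 + c*(4 + c)) + c = 284 + c + c*(4 + c))
(-4804351 + 2118527)*(k + Y(1850)) = (-4804351 + 2118527)*(-988055 + (284 + 1850**2 + 5*1850)) = -2685824*(-988055 + (284 + 3422500 + 9250)) = -2685824*(-988055 + 3432034) = -2685824*2443979 = -6564097453696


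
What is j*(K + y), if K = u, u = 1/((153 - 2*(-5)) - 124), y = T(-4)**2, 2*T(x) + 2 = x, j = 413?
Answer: 145376/39 ≈ 3727.6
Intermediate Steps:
T(x) = -1 + x/2
y = 9 (y = (-1 + (1/2)*(-4))**2 = (-1 - 2)**2 = (-3)**2 = 9)
u = 1/39 (u = 1/((153 + 10) - 124) = 1/(163 - 124) = 1/39 ≈ 0.025641)
K = 1/39 ≈ 0.025641
j*(K + y) = 413*(1/39 + 9) = 413*(352/39) = 145376/39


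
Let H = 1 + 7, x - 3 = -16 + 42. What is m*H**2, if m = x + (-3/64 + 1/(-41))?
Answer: 75909/41 ≈ 1851.4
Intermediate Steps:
x = 29 (x = 3 + (-16 + 42) = 3 + 26 = 29)
H = 8
m = 75909/2624 (m = 29 + (-3/64 + 1/(-41)) = 29 + (-3*1/64 + 1*(-1/41)) = 29 + (-3/64 - 1/41) = 29 - 187/2624 = 75909/2624 ≈ 28.929)
m*H**2 = (75909/2624)*8**2 = (75909/2624)*64 = 75909/41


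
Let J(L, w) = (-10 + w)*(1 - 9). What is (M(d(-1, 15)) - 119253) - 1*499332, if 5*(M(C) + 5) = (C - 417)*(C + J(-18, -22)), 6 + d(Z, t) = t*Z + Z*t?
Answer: -638522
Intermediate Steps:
J(L, w) = 80 - 8*w (J(L, w) = (-10 + w)*(-8) = 80 - 8*w)
d(Z, t) = -6 + 2*Z*t (d(Z, t) = -6 + (t*Z + Z*t) = -6 + (Z*t + Z*t) = -6 + 2*Z*t)
M(C) = -5 + (-417 + C)*(256 + C)/5 (M(C) = -5 + ((C - 417)*(C + (80 - 8*(-22))))/5 = -5 + ((-417 + C)*(C + (80 + 176)))/5 = -5 + ((-417 + C)*(C + 256))/5 = -5 + ((-417 + C)*(256 + C))/5 = -5 + (-417 + C)*(256 + C)/5)
(M(d(-1, 15)) - 119253) - 1*499332 = ((-106777/5 - 161*(-6 + 2*(-1)*15)/5 + (-6 + 2*(-1)*15)**2/5) - 119253) - 1*499332 = ((-106777/5 - 161*(-6 - 30)/5 + (-6 - 30)**2/5) - 119253) - 499332 = ((-106777/5 - 161/5*(-36) + (1/5)*(-36)**2) - 119253) - 499332 = ((-106777/5 + 5796/5 + (1/5)*1296) - 119253) - 499332 = ((-106777/5 + 5796/5 + 1296/5) - 119253) - 499332 = (-19937 - 119253) - 499332 = -139190 - 499332 = -638522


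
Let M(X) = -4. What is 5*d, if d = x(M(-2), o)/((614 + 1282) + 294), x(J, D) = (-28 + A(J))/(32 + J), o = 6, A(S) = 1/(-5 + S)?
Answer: -253/110376 ≈ -0.0022922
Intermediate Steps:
x(J, D) = (-28 + 1/(-5 + J))/(32 + J)
d = -253/551880 (d = ((141 - 28*(-4))/((-5 - 4)*(32 - 4)))/((614 + 1282) + 294) = ((141 + 112)/(-9*28))/(1896 + 294) = -1/9*1/28*253/2190 = -253/252*1/2190 = -253/551880 ≈ -0.00045843)
5*d = 5*(-253/551880) = -253/110376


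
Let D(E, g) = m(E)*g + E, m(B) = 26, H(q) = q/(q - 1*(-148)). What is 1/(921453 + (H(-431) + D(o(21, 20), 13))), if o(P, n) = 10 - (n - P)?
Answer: 283/260870397 ≈ 1.0848e-6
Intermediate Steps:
o(P, n) = 10 + P - n (o(P, n) = 10 + (P - n) = 10 + P - n)
H(q) = q/(148 + q) (H(q) = q/(q + 148) = q/(148 + q))
D(E, g) = E + 26*g (D(E, g) = 26*g + E = E + 26*g)
1/(921453 + (H(-431) + D(o(21, 20), 13))) = 1/(921453 + (-431/(148 - 431) + ((10 + 21 - 1*20) + 26*13))) = 1/(921453 + (-431/(-283) + ((10 + 21 - 20) + 338))) = 1/(921453 + (-431*(-1/283) + (11 + 338))) = 1/(921453 + (431/283 + 349)) = 1/(921453 + 99198/283) = 1/(260870397/283) = 283/260870397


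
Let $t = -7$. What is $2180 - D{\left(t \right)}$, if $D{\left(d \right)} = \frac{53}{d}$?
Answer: $\frac{15313}{7} \approx 2187.6$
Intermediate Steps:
$2180 - D{\left(t \right)} = 2180 - \frac{53}{-7} = 2180 - 53 \left(- \frac{1}{7}\right) = 2180 - - \frac{53}{7} = 2180 + \frac{53}{7} = \frac{15313}{7}$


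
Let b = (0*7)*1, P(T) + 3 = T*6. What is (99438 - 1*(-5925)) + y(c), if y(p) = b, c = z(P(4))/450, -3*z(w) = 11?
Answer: 105363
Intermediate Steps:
P(T) = -3 + 6*T (P(T) = -3 + T*6 = -3 + 6*T)
z(w) = -11/3 (z(w) = -⅓*11 = -11/3)
c = -11/1350 (c = -11/3/450 = -11/3*1/450 = -11/1350 ≈ -0.0081481)
b = 0 (b = 0*1 = 0)
y(p) = 0
(99438 - 1*(-5925)) + y(c) = (99438 - 1*(-5925)) + 0 = (99438 + 5925) + 0 = 105363 + 0 = 105363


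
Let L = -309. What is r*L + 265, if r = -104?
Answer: 32401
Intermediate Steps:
r*L + 265 = -104*(-309) + 265 = 32136 + 265 = 32401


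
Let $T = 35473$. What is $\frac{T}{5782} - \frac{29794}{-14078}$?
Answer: $\frac{335828901}{40699498} \approx 8.2514$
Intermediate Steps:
$\frac{T}{5782} - \frac{29794}{-14078} = \frac{35473}{5782} - \frac{29794}{-14078} = 35473 \cdot \frac{1}{5782} - - \frac{14897}{7039} = \frac{35473}{5782} + \frac{14897}{7039} = \frac{335828901}{40699498}$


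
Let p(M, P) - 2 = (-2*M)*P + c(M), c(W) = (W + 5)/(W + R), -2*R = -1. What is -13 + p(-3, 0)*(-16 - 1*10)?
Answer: -221/5 ≈ -44.200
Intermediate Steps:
R = 1/2 (R = -1/2*(-1) = 1/2 ≈ 0.50000)
c(W) = (5 + W)/(1/2 + W) (c(W) = (W + 5)/(W + 1/2) = (5 + W)/(1/2 + W))
p(M, P) = 2 - 2*M*P + 2*(5 + M)/(1 + 2*M) (p(M, P) = 2 + ((-2*M)*P + 2*(5 + M)/(1 + 2*M)) = 2 + (-2*M*P + 2*(5 + M)/(1 + 2*M)) = 2 - 2*M*P + 2*(5 + M)/(1 + 2*M))
-13 + p(-3, 0)*(-16 - 1*10) = -13 + (2*(5 - 3 + (1 + 2*(-3))*(1 - 1*(-3)*0))/(1 + 2*(-3)))*(-16 - 1*10) = -13 + (2*(5 - 3 + (1 - 6)*(1 + 0))/(1 - 6))*(-16 - 10) = -13 + (2*(5 - 3 - 5*1)/(-5))*(-26) = -13 + (2*(-1/5)*(5 - 3 - 5))*(-26) = -13 + (2*(-1/5)*(-3))*(-26) = -13 + (6/5)*(-26) = -13 - 156/5 = -221/5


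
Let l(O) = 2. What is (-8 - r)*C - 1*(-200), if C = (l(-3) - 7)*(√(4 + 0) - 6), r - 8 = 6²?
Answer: -840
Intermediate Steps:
r = 44 (r = 8 + 6² = 8 + 36 = 44)
C = 20 (C = (2 - 7)*(√(4 + 0) - 6) = -5*(√4 - 6) = -5*(2 - 6) = -5*(-4) = 20)
(-8 - r)*C - 1*(-200) = (-8 - 1*44)*20 - 1*(-200) = (-8 - 44)*20 + 200 = -52*20 + 200 = -1040 + 200 = -840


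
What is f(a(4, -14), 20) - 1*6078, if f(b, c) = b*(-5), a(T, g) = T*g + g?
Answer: -5728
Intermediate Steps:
a(T, g) = g + T*g
f(b, c) = -5*b
f(a(4, -14), 20) - 1*6078 = -(-70)*(1 + 4) - 1*6078 = -(-70)*5 - 6078 = -5*(-70) - 6078 = 350 - 6078 = -5728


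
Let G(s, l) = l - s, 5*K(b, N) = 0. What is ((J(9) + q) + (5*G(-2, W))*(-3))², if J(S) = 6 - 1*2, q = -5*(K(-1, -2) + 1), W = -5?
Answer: 1936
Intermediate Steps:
K(b, N) = 0 (K(b, N) = (⅕)*0 = 0)
q = -5 (q = -5*(0 + 1) = -5*1 = -5)
J(S) = 4 (J(S) = 6 - 2 = 4)
((J(9) + q) + (5*G(-2, W))*(-3))² = ((4 - 5) + (5*(-5 - 1*(-2)))*(-3))² = (-1 + (5*(-5 + 2))*(-3))² = (-1 + (5*(-3))*(-3))² = (-1 - 15*(-3))² = (-1 + 45)² = 44² = 1936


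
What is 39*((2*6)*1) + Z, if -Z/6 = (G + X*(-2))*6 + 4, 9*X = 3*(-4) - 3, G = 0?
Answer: 324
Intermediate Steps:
X = -5/3 (X = (3*(-4) - 3)/9 = (-12 - 3)/9 = (1/9)*(-15) = -5/3 ≈ -1.6667)
Z = -144 (Z = -6*((0 - 5/3*(-2))*6 + 4) = -6*((0 + 10/3)*6 + 4) = -6*((10/3)*6 + 4) = -6*(20 + 4) = -6*24 = -144)
39*((2*6)*1) + Z = 39*((2*6)*1) - 144 = 39*(12*1) - 144 = 39*12 - 144 = 468 - 144 = 324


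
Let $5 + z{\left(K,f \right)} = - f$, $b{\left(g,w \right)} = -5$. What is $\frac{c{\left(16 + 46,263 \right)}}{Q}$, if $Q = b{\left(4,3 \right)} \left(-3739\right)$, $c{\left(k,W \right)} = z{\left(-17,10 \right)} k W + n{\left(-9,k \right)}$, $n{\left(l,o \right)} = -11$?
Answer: $- \frac{244601}{18695} \approx -13.084$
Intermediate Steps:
$z{\left(K,f \right)} = -5 - f$
$c{\left(k,W \right)} = -11 - 15 W k$ ($c{\left(k,W \right)} = \left(-5 - 10\right) k W - 11 = - 15 k W - 11 = - 15 W k - 11 = -11 - 15 W k$)
$Q = 18695$ ($Q = \left(-5\right) \left(-3739\right) = 18695$)
$\frac{c{\left(16 + 46,263 \right)}}{Q} = \frac{-11 - 3945 \left(16 + 46\right)}{18695} = \left(-11 - 3945 \cdot 62\right) \frac{1}{18695} = \left(-11 - 244590\right) \frac{1}{18695} = \left(-244601\right) \frac{1}{18695} = - \frac{244601}{18695}$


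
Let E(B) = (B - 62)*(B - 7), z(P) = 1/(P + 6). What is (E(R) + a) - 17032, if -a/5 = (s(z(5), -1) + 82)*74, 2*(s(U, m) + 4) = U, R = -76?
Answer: -379003/11 ≈ -34455.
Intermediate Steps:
z(P) = 1/(6 + P)
s(U, m) = -4 + U/2
E(B) = (-62 + B)*(-7 + B)
a = -317645/11 (a = -5*((-4 + 1/(2*(6 + 5))) + 82)*74 = -5*((-4 + (½)/11) + 82)*74 = -5*((-4 + (½)*(1/11)) + 82)*74 = -5*((-4 + 1/22) + 82)*74 = -5*(-87/22 + 82)*74 = -8585*74/22 = -5*63529/11 = -317645/11 ≈ -28877.)
(E(R) + a) - 17032 = ((434 + (-76)² - 69*(-76)) - 317645/11) - 17032 = ((434 + 5776 + 5244) - 317645/11) - 17032 = (11454 - 317645/11) - 17032 = -191651/11 - 17032 = -379003/11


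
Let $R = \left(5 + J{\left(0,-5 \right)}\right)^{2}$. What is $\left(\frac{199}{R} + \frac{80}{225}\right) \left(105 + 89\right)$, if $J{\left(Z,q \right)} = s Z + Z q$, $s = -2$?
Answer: $\frac{362974}{225} \approx 1613.2$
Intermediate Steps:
$J{\left(Z,q \right)} = - 2 Z + Z q$
$R = 25$ ($R = \left(5 + 0 \left(-2 - 5\right)\right)^{2} = \left(5 + 0 \left(-7\right)\right)^{2} = \left(5 + 0\right)^{2} = 5^{2} = 25$)
$\left(\frac{199}{R} + \frac{80}{225}\right) \left(105 + 89\right) = \left(\frac{199}{25} + \frac{80}{225}\right) \left(105 + 89\right) = \left(199 \cdot \frac{1}{25} + 80 \cdot \frac{1}{225}\right) 194 = \left(\frac{199}{25} + \frac{16}{45}\right) 194 = \frac{1871}{225} \cdot 194 = \frac{362974}{225}$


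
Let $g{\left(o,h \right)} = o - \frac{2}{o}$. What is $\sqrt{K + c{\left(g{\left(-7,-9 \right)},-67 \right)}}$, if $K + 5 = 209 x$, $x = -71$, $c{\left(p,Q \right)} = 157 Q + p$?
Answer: $\frac{6 i \sqrt{34531}}{7} \approx 159.28 i$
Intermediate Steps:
$c{\left(p,Q \right)} = p + 157 Q$
$K = -14844$ ($K = -5 + 209 \left(-71\right) = -5 - 14839 = -14844$)
$\sqrt{K + c{\left(g{\left(-7,-9 \right)},-67 \right)}} = \sqrt{-14844 + \left(\left(-7 - \frac{2}{-7}\right) + 157 \left(-67\right)\right)} = \sqrt{-14844 - \frac{73680}{7}} = \sqrt{- \frac{177588}{7}} = \frac{6 i \sqrt{34531}}{7}$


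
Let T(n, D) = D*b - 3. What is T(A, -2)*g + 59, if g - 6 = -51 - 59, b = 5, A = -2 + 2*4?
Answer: 1411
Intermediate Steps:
A = 6 (A = -2 + 8 = 6)
g = -104 (g = 6 + (-51 - 59) = 6 - 110 = -104)
T(n, D) = -3 + 5*D (T(n, D) = D*5 - 3 = 5*D - 3 = -3 + 5*D)
T(A, -2)*g + 59 = (-3 + 5*(-2))*(-104) + 59 = (-3 - 10)*(-104) + 59 = -13*(-104) + 59 = 1352 + 59 = 1411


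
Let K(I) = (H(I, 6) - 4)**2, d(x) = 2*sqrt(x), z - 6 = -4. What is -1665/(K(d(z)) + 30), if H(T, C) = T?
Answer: -44955/1202 - 6660*sqrt(2)/601 ≈ -53.072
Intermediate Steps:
z = 2 (z = 6 - 4 = 2)
K(I) = (-4 + I)**2 (K(I) = (I - 4)**2 = (-4 + I)**2)
-1665/(K(d(z)) + 30) = -1665/((-4 + 2*sqrt(2))**2 + 30) = -1665/(30 + (-4 + 2*sqrt(2))**2)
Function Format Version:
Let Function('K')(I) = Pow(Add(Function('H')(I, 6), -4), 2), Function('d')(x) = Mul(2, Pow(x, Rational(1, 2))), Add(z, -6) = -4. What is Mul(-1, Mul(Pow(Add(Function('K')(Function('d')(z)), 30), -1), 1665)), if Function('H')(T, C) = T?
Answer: Add(Rational(-44955, 1202), Mul(Rational(-6660, 601), Pow(2, Rational(1, 2)))) ≈ -53.072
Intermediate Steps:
z = 2 (z = Add(6, -4) = 2)
Function('K')(I) = Pow(Add(-4, I), 2) (Function('K')(I) = Pow(Add(I, -4), 2) = Pow(Add(-4, I), 2))
Mul(-1, Mul(Pow(Add(Function('K')(Function('d')(z)), 30), -1), 1665)) = Mul(-1, Mul(Pow(Add(Pow(Add(-4, Mul(2, Pow(2, Rational(1, 2)))), 2), 30), -1), 1665)) = Mul(-1, Mul(Pow(Add(30, Pow(Add(-4, Mul(2, Pow(2, Rational(1, 2)))), 2)), -1), 1665)) = Mul(-1, Mul(1665, Pow(Add(30, Pow(Add(-4, Mul(2, Pow(2, Rational(1, 2)))), 2)), -1))) = Mul(-1665, Pow(Add(30, Pow(Add(-4, Mul(2, Pow(2, Rational(1, 2)))), 2)), -1))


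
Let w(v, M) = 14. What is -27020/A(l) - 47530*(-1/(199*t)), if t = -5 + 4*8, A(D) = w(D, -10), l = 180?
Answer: -10322360/5373 ≈ -1921.2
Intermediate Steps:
A(D) = 14
t = 27 (t = -5 + 32 = 27)
-27020/A(l) - 47530*(-1/(199*t)) = -27020/14 - 47530/(27*(-199)) = -27020*1/14 - 47530/(-5373) = -1930 - 47530*(-1/5373) = -1930 + 47530/5373 = -10322360/5373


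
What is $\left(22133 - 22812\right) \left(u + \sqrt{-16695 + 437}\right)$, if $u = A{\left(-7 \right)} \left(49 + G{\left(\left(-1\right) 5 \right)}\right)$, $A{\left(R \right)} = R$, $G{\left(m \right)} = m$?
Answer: $209132 - 679 i \sqrt{16258} \approx 2.0913 \cdot 10^{5} - 86577.0 i$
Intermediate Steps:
$u = -308$ ($u = - 7 \left(49 - 5\right) = \left(-7\right) 44 = -308$)
$\left(22133 - 22812\right) \left(u + \sqrt{-16695 + 437}\right) = \left(22133 - 22812\right) \left(-308 + \sqrt{-16695 + 437}\right) = - 679 \left(-308 + \sqrt{-16258}\right) = - 679 \left(-308 + i \sqrt{16258}\right) = 209132 - 679 i \sqrt{16258}$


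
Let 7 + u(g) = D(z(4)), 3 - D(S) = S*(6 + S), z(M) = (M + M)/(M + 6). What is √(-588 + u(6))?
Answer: 2*I*√3734/5 ≈ 24.443*I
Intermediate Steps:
z(M) = 2*M/(6 + M) (z(M) = (2*M)/(6 + M) = 2*M/(6 + M))
D(S) = 3 - S*(6 + S)
u(g) = -236/25 (u(g) = -7 + (3 - (2*4/(6 + 4))² - 12*4/(6 + 4)) = -7 + (3 - (2*4/10)² - 12*4/10) = -7 + (3 - (2*4*(⅒))² - 12*4/10) = -7 + (3 - (⅘)² - 6*⅘) = -7 + (3 - 1*16/25 - 24/5) = -7 + (3 - 16/25 - 24/5) = -7 - 61/25 = -236/25)
√(-588 + u(6)) = √(-588 - 236/25) = √(-14936/25) = 2*I*√3734/5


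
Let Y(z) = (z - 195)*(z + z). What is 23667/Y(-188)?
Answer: 23667/144008 ≈ 0.16435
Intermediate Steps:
Y(z) = 2*z*(-195 + z) (Y(z) = (-195 + z)*(2*z) = 2*z*(-195 + z))
23667/Y(-188) = 23667/((2*(-188)*(-195 - 188))) = 23667/((2*(-188)*(-383))) = 23667/144008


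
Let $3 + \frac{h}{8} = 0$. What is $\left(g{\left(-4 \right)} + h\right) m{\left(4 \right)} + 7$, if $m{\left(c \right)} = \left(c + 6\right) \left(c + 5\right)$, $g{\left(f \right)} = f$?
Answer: $-2513$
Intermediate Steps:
$h = -24$ ($h = -24 + 8 \cdot 0 = -24 + 0 = -24$)
$m{\left(c \right)} = \left(5 + c\right) \left(6 + c\right)$ ($m{\left(c \right)} = \left(6 + c\right) \left(5 + c\right) = \left(5 + c\right) \left(6 + c\right)$)
$\left(g{\left(-4 \right)} + h\right) m{\left(4 \right)} + 7 = \left(-4 - 24\right) \left(30 + 4^{2} + 11 \cdot 4\right) + 7 = - 28 \left(30 + 16 + 44\right) + 7 = \left(-28\right) 90 + 7 = -2520 + 7 = -2513$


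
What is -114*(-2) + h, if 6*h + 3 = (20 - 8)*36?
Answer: 599/2 ≈ 299.50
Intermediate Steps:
h = 143/2 (h = -½ + ((20 - 8)*36)/6 = -½ + (12*36)/6 = -½ + (⅙)*432 = -½ + 72 = 143/2 ≈ 71.500)
-114*(-2) + h = -114*(-2) + 143/2 = 228 + 143/2 = 599/2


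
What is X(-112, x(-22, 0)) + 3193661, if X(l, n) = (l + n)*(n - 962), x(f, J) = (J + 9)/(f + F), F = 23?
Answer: 3291820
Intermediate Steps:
x(f, J) = (9 + J)/(23 + f) (x(f, J) = (J + 9)/(f + 23) = (9 + J)/(23 + f))
X(l, n) = (-962 + n)*(l + n) (X(l, n) = (l + n)*(-962 + n) = (-962 + n)*(l + n))
X(-112, x(-22, 0)) + 3193661 = (((9 + 0)/(23 - 22))**2 - 962*(-112) - 962*(9 + 0)/(23 - 22) - 112*(9 + 0)/(23 - 22)) + 3193661 = ((9/1)**2 + 107744 - 962*9/1 - 112*9/1) + 3193661 = ((1*9)**2 + 107744 - 962*9 - 112*9) + 3193661 = (9**2 + 107744 - 962*9 - 112*9) + 3193661 = (81 + 107744 - 8658 - 1008) + 3193661 = 98159 + 3193661 = 3291820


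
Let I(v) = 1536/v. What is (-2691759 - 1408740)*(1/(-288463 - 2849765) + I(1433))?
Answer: -2196189346174525/499675636 ≈ -4.3952e+6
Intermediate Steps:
(-2691759 - 1408740)*(1/(-288463 - 2849765) + I(1433)) = (-2691759 - 1408740)*(1/(-288463 - 2849765) + 1536/1433) = -4100499*(1/(-3138228) + 1536*(1/1433)) = -4100499*(-1/3138228 + 1536/1433) = -4100499*4820316775/4497080724 = -2196189346174525/499675636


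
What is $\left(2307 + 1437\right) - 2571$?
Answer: $1173$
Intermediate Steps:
$\left(2307 + 1437\right) - 2571 = 3744 - 2571 = 1173$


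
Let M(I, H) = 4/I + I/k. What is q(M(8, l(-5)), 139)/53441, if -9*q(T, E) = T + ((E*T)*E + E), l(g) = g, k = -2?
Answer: 22496/160323 ≈ 0.14032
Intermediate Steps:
M(I, H) = 4/I - I/2 (M(I, H) = 4/I + I/(-2) = 4/I + I*(-½) = 4/I - I/2)
q(T, E) = -E/9 - T/9 - T*E²/9 (q(T, E) = -(T + ((E*T)*E + E))/9 = -(T + (T*E² + E))/9 = -(T + (E + T*E²))/9 = -(E + T + T*E²)/9 = -E/9 - T/9 - T*E²/9)
q(M(8, l(-5)), 139)/53441 = (-⅑*139 - (4/8 - ½*8)/9 - ⅑*(4/8 - ½*8)*139²)/53441 = (-139/9 - (4*(⅛) - 4)/9 - ⅑*(4*(⅛) - 4)*19321)*(1/53441) = (-139/9 - (½ - 4)/9 - ⅑*(½ - 4)*19321)*(1/53441) = (-139/9 - ⅑*(-7/2) - ⅑*(-7/2)*19321)*(1/53441) = (-139/9 + 7/18 + 135247/18)*(1/53441) = (22496/3)*(1/53441) = 22496/160323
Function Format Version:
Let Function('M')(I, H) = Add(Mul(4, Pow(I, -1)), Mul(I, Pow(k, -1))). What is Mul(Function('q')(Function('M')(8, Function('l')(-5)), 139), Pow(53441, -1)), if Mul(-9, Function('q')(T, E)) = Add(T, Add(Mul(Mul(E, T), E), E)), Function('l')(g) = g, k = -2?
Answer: Rational(22496, 160323) ≈ 0.14032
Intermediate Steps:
Function('M')(I, H) = Add(Mul(4, Pow(I, -1)), Mul(Rational(-1, 2), I)) (Function('M')(I, H) = Add(Mul(4, Pow(I, -1)), Mul(I, Pow(-2, -1))) = Add(Mul(4, Pow(I, -1)), Mul(I, Rational(-1, 2))) = Add(Mul(4, Pow(I, -1)), Mul(Rational(-1, 2), I)))
Function('q')(T, E) = Add(Mul(Rational(-1, 9), E), Mul(Rational(-1, 9), T), Mul(Rational(-1, 9), T, Pow(E, 2))) (Function('q')(T, E) = Mul(Rational(-1, 9), Add(T, Add(Mul(Mul(E, T), E), E))) = Mul(Rational(-1, 9), Add(T, Add(Mul(T, Pow(E, 2)), E))) = Mul(Rational(-1, 9), Add(T, Add(E, Mul(T, Pow(E, 2))))) = Mul(Rational(-1, 9), Add(E, T, Mul(T, Pow(E, 2)))) = Add(Mul(Rational(-1, 9), E), Mul(Rational(-1, 9), T), Mul(Rational(-1, 9), T, Pow(E, 2))))
Mul(Function('q')(Function('M')(8, Function('l')(-5)), 139), Pow(53441, -1)) = Mul(Add(Mul(Rational(-1, 9), 139), Mul(Rational(-1, 9), Add(Mul(4, Pow(8, -1)), Mul(Rational(-1, 2), 8))), Mul(Rational(-1, 9), Add(Mul(4, Pow(8, -1)), Mul(Rational(-1, 2), 8)), Pow(139, 2))), Pow(53441, -1)) = Mul(Add(Rational(-139, 9), Mul(Rational(-1, 9), Add(Mul(4, Rational(1, 8)), -4)), Mul(Rational(-1, 9), Add(Mul(4, Rational(1, 8)), -4), 19321)), Rational(1, 53441)) = Mul(Add(Rational(-139, 9), Mul(Rational(-1, 9), Add(Rational(1, 2), -4)), Mul(Rational(-1, 9), Add(Rational(1, 2), -4), 19321)), Rational(1, 53441)) = Mul(Add(Rational(-139, 9), Mul(Rational(-1, 9), Rational(-7, 2)), Mul(Rational(-1, 9), Rational(-7, 2), 19321)), Rational(1, 53441)) = Mul(Add(Rational(-139, 9), Rational(7, 18), Rational(135247, 18)), Rational(1, 53441)) = Mul(Rational(22496, 3), Rational(1, 53441)) = Rational(22496, 160323)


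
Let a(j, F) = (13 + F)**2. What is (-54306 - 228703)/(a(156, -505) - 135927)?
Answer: -283009/106137 ≈ -2.6665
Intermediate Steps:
(-54306 - 228703)/(a(156, -505) - 135927) = (-54306 - 228703)/((13 - 505)**2 - 135927) = -283009/((-492)**2 - 135927) = -283009/(242064 - 135927) = -283009/106137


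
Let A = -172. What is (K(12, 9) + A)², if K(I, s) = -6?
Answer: 31684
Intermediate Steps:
(K(12, 9) + A)² = (-6 - 172)² = (-178)² = 31684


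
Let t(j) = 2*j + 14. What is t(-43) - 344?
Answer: -416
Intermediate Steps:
t(j) = 14 + 2*j
t(-43) - 344 = (14 + 2*(-43)) - 344 = (14 - 86) - 344 = -72 - 344 = -416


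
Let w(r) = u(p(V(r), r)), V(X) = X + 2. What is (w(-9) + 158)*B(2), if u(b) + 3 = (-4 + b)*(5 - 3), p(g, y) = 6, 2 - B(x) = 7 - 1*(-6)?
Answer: -1749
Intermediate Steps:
B(x) = -11 (B(x) = 2 - (7 - 1*(-6)) = 2 - (7 + 6) = 2 - 1*13 = 2 - 13 = -11)
V(X) = 2 + X
u(b) = -11 + 2*b (u(b) = -3 + (-4 + b)*(5 - 3) = -3 + (-4 + b)*2 = -3 + (-8 + 2*b) = -11 + 2*b)
w(r) = 1 (w(r) = -11 + 2*6 = -11 + 12 = 1)
(w(-9) + 158)*B(2) = (1 + 158)*(-11) = 159*(-11) = -1749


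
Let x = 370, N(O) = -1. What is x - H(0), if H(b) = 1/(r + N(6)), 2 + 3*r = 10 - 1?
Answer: 1477/4 ≈ 369.25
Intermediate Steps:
r = 7/3 (r = -⅔ + (10 - 1)/3 = -⅔ + (⅓)*9 = -⅔ + 3 = 7/3 ≈ 2.3333)
H(b) = ¾ (H(b) = 1/(7/3 - 1) = 1/(4/3) = ¾)
x - H(0) = 370 - 1*¾ = 370 - ¾ = 1477/4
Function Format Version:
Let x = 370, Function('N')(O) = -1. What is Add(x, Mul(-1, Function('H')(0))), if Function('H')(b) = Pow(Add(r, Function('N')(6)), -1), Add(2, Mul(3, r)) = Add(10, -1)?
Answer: Rational(1477, 4) ≈ 369.25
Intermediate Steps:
r = Rational(7, 3) (r = Add(Rational(-2, 3), Mul(Rational(1, 3), Add(10, -1))) = Add(Rational(-2, 3), Mul(Rational(1, 3), 9)) = Add(Rational(-2, 3), 3) = Rational(7, 3) ≈ 2.3333)
Function('H')(b) = Rational(3, 4) (Function('H')(b) = Pow(Add(Rational(7, 3), -1), -1) = Pow(Rational(4, 3), -1) = Rational(3, 4))
Add(x, Mul(-1, Function('H')(0))) = Add(370, Mul(-1, Rational(3, 4))) = Add(370, Rational(-3, 4)) = Rational(1477, 4)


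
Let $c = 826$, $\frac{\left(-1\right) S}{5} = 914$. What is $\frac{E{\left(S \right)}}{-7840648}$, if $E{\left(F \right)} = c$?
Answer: $- \frac{413}{3920324} \approx -0.00010535$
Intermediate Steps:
$S = -4570$ ($S = \left(-5\right) 914 = -4570$)
$E{\left(F \right)} = 826$
$\frac{E{\left(S \right)}}{-7840648} = \frac{826}{-7840648} = 826 \left(- \frac{1}{7840648}\right) = - \frac{413}{3920324}$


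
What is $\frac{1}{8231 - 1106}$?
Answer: $\frac{1}{7125} \approx 0.00014035$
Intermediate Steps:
$\frac{1}{8231 - 1106} = \frac{1}{7125}$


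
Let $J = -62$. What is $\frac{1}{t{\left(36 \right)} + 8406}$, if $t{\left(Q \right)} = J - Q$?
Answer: $\frac{1}{8308} \approx 0.00012037$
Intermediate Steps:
$t{\left(Q \right)} = -62 - Q$
$\frac{1}{t{\left(36 \right)} + 8406} = \frac{1}{\left(-62 - 36\right) + 8406} = \frac{1}{-98 + 8406} = \frac{1}{8308}$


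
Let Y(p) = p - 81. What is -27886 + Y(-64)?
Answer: -28031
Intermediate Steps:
Y(p) = -81 + p
-27886 + Y(-64) = -27886 + (-81 - 64) = -27886 - 145 = -28031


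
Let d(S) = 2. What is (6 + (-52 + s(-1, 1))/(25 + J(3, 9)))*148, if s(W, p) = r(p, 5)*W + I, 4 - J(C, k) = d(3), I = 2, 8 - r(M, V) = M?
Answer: 5180/9 ≈ 575.56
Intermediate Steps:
r(M, V) = 8 - M
J(C, k) = 2 (J(C, k) = 4 - 1*2 = 4 - 2 = 2)
s(W, p) = 2 + W*(8 - p) (s(W, p) = (8 - p)*W + 2 = W*(8 - p) + 2 = 2 + W*(8 - p))
(6 + (-52 + s(-1, 1))/(25 + J(3, 9)))*148 = (6 + (-52 + (2 - 1*(-1)*(-8 + 1)))/(25 + 2))*148 = (6 + (-52 + (2 - 1*(-1)*(-7)))/27)*148 = (6 + (-52 + (2 - 7))*(1/27))*148 = (6 + (-52 - 5)*(1/27))*148 = (6 - 57*1/27)*148 = (6 - 19/9)*148 = (35/9)*148 = 5180/9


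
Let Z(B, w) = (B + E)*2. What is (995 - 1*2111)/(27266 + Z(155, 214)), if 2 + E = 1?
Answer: -558/13787 ≈ -0.040473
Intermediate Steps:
E = -1 (E = -2 + 1 = -1)
Z(B, w) = -2 + 2*B (Z(B, w) = (B - 1)*2 = (-1 + B)*2 = -2 + 2*B)
(995 - 1*2111)/(27266 + Z(155, 214)) = (995 - 1*2111)/(27266 + (-2 + 2*155)) = (995 - 2111)/(27266 + (-2 + 310)) = -1116/(27266 + 308) = -1116/27574 = -1116*1/27574 = -558/13787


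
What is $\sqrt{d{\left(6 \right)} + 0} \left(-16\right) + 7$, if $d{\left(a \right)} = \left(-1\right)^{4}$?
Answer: $-9$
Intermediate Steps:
$d{\left(a \right)} = 1$
$\sqrt{d{\left(6 \right)} + 0} \left(-16\right) + 7 = \sqrt{1 + 0} \left(-16\right) + 7 = \sqrt{1} \left(-16\right) + 7 = 1 \left(-16\right) + 7 = -16 + 7 = -9$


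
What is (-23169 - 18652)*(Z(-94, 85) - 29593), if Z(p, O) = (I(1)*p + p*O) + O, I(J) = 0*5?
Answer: 1568203858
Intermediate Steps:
I(J) = 0
Z(p, O) = O + O*p (Z(p, O) = (0*p + p*O) + O = (0 + O*p) + O = O*p + O = O + O*p)
(-23169 - 18652)*(Z(-94, 85) - 29593) = (-23169 - 18652)*(85*(1 - 94) - 29593) = -41821*(85*(-93) - 29593) = -41821*(-7905 - 29593) = -41821*(-37498) = 1568203858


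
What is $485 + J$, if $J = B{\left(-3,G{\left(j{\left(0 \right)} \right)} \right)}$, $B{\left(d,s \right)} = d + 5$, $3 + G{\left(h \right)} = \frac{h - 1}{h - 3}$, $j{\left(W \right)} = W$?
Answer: $487$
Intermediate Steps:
$G{\left(h \right)} = -3 + \frac{-1 + h}{-3 + h}$ ($G{\left(h \right)} = -3 + \frac{h - 1}{h - 3} = -3 + \frac{-1 + h}{-3 + h}$)
$B{\left(d,s \right)} = 5 + d$
$J = 2$ ($J = 5 - 3 = 2$)
$485 + J = 485 + 2 = 487$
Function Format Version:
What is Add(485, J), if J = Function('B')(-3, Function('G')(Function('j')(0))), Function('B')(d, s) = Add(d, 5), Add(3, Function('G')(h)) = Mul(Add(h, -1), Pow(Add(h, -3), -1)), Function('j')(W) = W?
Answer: 487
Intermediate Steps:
Function('G')(h) = Add(-3, Mul(Pow(Add(-3, h), -1), Add(-1, h))) (Function('G')(h) = Add(-3, Mul(Add(h, -1), Pow(Add(h, -3), -1))) = Add(-3, Mul(Add(-1, h), Pow(Add(-3, h), -1))) = Add(-3, Mul(Pow(Add(-3, h), -1), Add(-1, h))))
Function('B')(d, s) = Add(5, d)
J = 2 (J = Add(5, -3) = 2)
Add(485, J) = Add(485, 2) = 487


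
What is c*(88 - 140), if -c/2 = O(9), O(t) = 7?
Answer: 728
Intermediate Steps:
c = -14 (c = -2*7 = -14)
c*(88 - 140) = -14*(88 - 140) = -14*(-52) = 728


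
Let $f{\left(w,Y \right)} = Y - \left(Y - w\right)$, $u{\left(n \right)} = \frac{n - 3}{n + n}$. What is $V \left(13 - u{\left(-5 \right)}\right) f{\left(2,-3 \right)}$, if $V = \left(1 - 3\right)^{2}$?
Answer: $\frac{488}{5} \approx 97.6$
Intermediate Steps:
$V = 4$ ($V = \left(-2\right)^{2} = 4$)
$u{\left(n \right)} = \frac{-3 + n}{2 n}$
$f{\left(w,Y \right)} = w$
$V \left(13 - u{\left(-5 \right)}\right) f{\left(2,-3 \right)} = 4 \left(13 - \frac{-3 - 5}{2 \left(-5\right)}\right) 2 = 4 \left(13 - \frac{1}{2} \left(- \frac{1}{5}\right) \left(-8\right)\right) 2 = 4 \left(13 - \frac{4}{5}\right) 2 = 4 \cdot \frac{61}{5} \cdot 2 = \frac{244}{5} \cdot 2 = \frac{488}{5}$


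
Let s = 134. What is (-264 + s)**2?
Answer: 16900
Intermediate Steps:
(-264 + s)**2 = (-264 + 134)**2 = (-130)**2 = 16900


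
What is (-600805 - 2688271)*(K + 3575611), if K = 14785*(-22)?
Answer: -10690618574916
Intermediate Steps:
K = -325270
(-600805 - 2688271)*(K + 3575611) = (-600805 - 2688271)*(-325270 + 3575611) = -3289076*3250341 = -10690618574916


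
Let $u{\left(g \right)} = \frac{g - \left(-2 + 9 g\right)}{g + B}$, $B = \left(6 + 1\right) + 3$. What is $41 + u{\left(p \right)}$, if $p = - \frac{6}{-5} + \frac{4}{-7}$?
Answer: $\frac{7573}{186} \approx 40.715$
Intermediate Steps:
$B = 10$ ($B = 7 + 3 = 10$)
$p = \frac{22}{35}$ ($p = \left(-6\right) \left(- \frac{1}{5}\right) + 4 \left(- \frac{1}{7}\right) = \frac{6}{5} - \frac{4}{7} = \frac{22}{35} \approx 0.62857$)
$u{\left(g \right)} = \frac{2 - 8 g}{10 + g}$ ($u{\left(g \right)} = \frac{g - \left(-2 + 9 g\right)}{g + 10} = \frac{g - \left(-2 + 9 g\right)}{10 + g} = \frac{2 - 8 g}{10 + g}$)
$41 + u{\left(p \right)} = 41 + \frac{2 \left(1 - \frac{88}{35}\right)}{10 + \frac{22}{35}} = 41 + \frac{2 \left(1 - \frac{88}{35}\right)}{\frac{372}{35}} = 41 + 2 \cdot \frac{35}{372} \left(- \frac{53}{35}\right) = 41 - \frac{53}{186} = \frac{7573}{186}$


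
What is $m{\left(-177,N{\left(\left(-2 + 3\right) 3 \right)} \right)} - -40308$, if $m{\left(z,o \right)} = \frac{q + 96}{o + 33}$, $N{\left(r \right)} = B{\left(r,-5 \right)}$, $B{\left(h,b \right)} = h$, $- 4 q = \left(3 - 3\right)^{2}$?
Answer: $\frac{120932}{3} \approx 40311.0$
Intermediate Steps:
$q = 0$ ($q = - \frac{\left(3 - 3\right)^{2}}{4} = - \frac{0^{2}}{4} = \left(- \frac{1}{4}\right) 0 = 0$)
$N{\left(r \right)} = r$
$m{\left(z,o \right)} = \frac{96}{33 + o}$ ($m{\left(z,o \right)} = \frac{0 + 96}{o + 33} = \frac{96}{33 + o}$)
$m{\left(-177,N{\left(\left(-2 + 3\right) 3 \right)} \right)} - -40308 = \frac{96}{33 + \left(-2 + 3\right) 3} - -40308 = \frac{96}{33 + 1 \cdot 3} + 40308 = \frac{96}{33 + 3} + 40308 = \frac{96}{36} + 40308 = 96 \cdot \frac{1}{36} + 40308 = \frac{8}{3} + 40308 = \frac{120932}{3}$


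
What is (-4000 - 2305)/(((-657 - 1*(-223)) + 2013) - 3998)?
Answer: 6305/2419 ≈ 2.6064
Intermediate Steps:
(-4000 - 2305)/(((-657 - 1*(-223)) + 2013) - 3998) = -6305/(((-657 + 223) + 2013) - 3998) = -6305/((-434 + 2013) - 3998) = -6305/(1579 - 3998) = -6305/(-2419) = -6305*(-1/2419) = 6305/2419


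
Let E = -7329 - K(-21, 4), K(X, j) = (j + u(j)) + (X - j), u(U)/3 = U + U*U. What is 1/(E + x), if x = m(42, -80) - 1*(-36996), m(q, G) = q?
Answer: 1/29670 ≈ 3.3704e-5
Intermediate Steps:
u(U) = 3*U + 3*U**2 (u(U) = 3*(U + U*U) = 3*(U + U**2) = 3*U + 3*U**2)
K(X, j) = X + 3*j*(1 + j) (K(X, j) = (j + 3*j*(1 + j)) + (X - j) = X + 3*j*(1 + j))
E = -7368 (E = -7329 - (-21 + 3*4*(1 + 4)) = -7329 - (-21 + 3*4*5) = -7329 - (-21 + 60) = -7329 - 1*39 = -7329 - 39 = -7368)
x = 37038 (x = 42 - 1*(-36996) = 42 + 36996 = 37038)
1/(E + x) = 1/(-7368 + 37038) = 1/29670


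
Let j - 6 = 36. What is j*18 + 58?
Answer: 814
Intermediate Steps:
j = 42 (j = 6 + 36 = 42)
j*18 + 58 = 42*18 + 58 = 756 + 58 = 814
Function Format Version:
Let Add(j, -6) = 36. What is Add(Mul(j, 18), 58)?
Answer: 814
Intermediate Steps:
j = 42 (j = Add(6, 36) = 42)
Add(Mul(j, 18), 58) = Add(Mul(42, 18), 58) = Add(756, 58) = 814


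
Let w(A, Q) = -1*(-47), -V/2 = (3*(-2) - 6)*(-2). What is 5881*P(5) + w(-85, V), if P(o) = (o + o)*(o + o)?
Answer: 588147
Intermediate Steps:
P(o) = 4*o² (P(o) = (2*o)*(2*o) = 4*o²)
V = -48 (V = -2*(3*(-2) - 6)*(-2) = -2*(-6 - 6)*(-2) = -(-24)*(-2) = -2*24 = -48)
w(A, Q) = 47
5881*P(5) + w(-85, V) = 5881*(4*5²) + 47 = 5881*(4*25) + 47 = 5881*100 + 47 = 588100 + 47 = 588147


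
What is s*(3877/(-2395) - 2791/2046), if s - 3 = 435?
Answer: -1067025451/816695 ≈ -1306.5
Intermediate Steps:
s = 438 (s = 3 + 435 = 438)
s*(3877/(-2395) - 2791/2046) = 438*(3877/(-2395) - 2791/2046) = 438*(3877*(-1/2395) - 2791*1/2046) = 438*(-3877/2395 - 2791/2046) = 438*(-14616787/4900170) = -1067025451/816695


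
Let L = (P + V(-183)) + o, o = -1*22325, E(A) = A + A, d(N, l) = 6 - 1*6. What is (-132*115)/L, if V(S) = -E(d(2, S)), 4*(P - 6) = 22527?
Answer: 60720/66749 ≈ 0.90968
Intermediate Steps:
d(N, l) = 0 (d(N, l) = 6 - 6 = 0)
P = 22551/4 (P = 6 + (¼)*22527 = 6 + 22527/4 = 22551/4 ≈ 5637.8)
E(A) = 2*A
V(S) = 0 (V(S) = -2*0 = -1*0 = 0)
o = -22325
L = -66749/4 (L = (22551/4 + 0) - 22325 = 22551/4 - 22325 = -66749/4 ≈ -16687.)
(-132*115)/L = (-132*115)/(-66749/4) = -15180*(-4/66749) = 60720/66749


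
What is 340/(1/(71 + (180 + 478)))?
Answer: 247860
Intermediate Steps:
340/(1/(71 + (180 + 478))) = 340/(1/(71 + 658)) = 340/(1/729) = 340*729 = 247860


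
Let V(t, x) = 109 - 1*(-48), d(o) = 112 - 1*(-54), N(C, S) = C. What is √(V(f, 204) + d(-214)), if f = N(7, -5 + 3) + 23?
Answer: √323 ≈ 17.972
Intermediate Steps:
d(o) = 166 (d(o) = 112 + 54 = 166)
f = 30 (f = 7 + 23 = 30)
V(t, x) = 157 (V(t, x) = 109 + 48 = 157)
√(V(f, 204) + d(-214)) = √(157 + 166) = √323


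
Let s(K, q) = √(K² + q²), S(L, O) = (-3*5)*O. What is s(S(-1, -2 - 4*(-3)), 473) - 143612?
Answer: -143612 + √246229 ≈ -1.4312e+5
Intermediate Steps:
S(L, O) = -15*O
s(S(-1, -2 - 4*(-3)), 473) - 143612 = √((-15*(-2 - 4*(-3)))² + 473²) - 143612 = √((-15*(-2 + 12))² + 223729) - 143612 = √((-15*10)² + 223729) - 143612 = √((-150)² + 223729) - 143612 = √(22500 + 223729) - 143612 = √246229 - 143612 = -143612 + √246229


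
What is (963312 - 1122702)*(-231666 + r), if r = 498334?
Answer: -42504212520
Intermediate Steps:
(963312 - 1122702)*(-231666 + r) = (963312 - 1122702)*(-231666 + 498334) = -159390*266668 = -42504212520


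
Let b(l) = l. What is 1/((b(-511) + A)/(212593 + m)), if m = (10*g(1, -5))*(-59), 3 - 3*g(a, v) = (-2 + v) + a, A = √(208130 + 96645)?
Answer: 1475761/598 + 1054115*√12191/43654 ≈ 5134.0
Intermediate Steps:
A = 5*√12191 (A = √304775 = 5*√12191 ≈ 552.06)
g(a, v) = 5/3 - a/3 - v/3 (g(a, v) = 1 - ((-2 + v) + a)/3 = 1 - (-2 + a + v)/3 = 1 + (⅔ - a/3 - v/3) = 5/3 - a/3 - v/3)
m = -1770 (m = (10*(5/3 - ⅓*1 - ⅓*(-5)))*(-59) = (10*(5/3 - ⅓ + 5/3))*(-59) = (10*3)*(-59) = 30*(-59) = -1770)
1/((b(-511) + A)/(212593 + m)) = 1/((-511 + 5*√12191)/(212593 - 1770)) = 1/((-511 + 5*√12191)/210823) = 1/((-511 + 5*√12191)*(1/210823)) = 1/(-511/210823 + 5*√12191/210823)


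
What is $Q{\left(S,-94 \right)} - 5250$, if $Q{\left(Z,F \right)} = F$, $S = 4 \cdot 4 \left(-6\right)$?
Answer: $-5344$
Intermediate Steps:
$S = -96$ ($S = 16 \left(-6\right) = -96$)
$Q{\left(S,-94 \right)} - 5250 = -94 - 5250 = -5344$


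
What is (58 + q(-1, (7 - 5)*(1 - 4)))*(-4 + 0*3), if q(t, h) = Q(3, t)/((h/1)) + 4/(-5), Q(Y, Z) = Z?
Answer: -3442/15 ≈ -229.47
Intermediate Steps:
q(t, h) = -⅘ + t/h (q(t, h) = t/((h/1)) + 4/(-5) = t/((h*1)) + 4*(-⅕) = t/h - ⅘ = -⅘ + t/h)
(58 + q(-1, (7 - 5)*(1 - 4)))*(-4 + 0*3) = (58 + (-⅘ - 1/((7 - 5)*(1 - 4))))*(-4 + 0*3) = (58 + (-⅘ - 1/(2*(-3))))*(-4 + 0) = (58 + (-⅘ - 1/(-6)))*(-4) = (58 + (-⅘ - 1*(-⅙)))*(-4) = (58 + (-⅘ + ⅙))*(-4) = (58 - 19/30)*(-4) = (1721/30)*(-4) = -3442/15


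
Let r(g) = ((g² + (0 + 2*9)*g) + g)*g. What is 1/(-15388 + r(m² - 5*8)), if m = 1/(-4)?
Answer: -4096/199816783 ≈ -2.0499e-5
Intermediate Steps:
m = -¼ (m = 1*(-¼) = -¼ ≈ -0.25000)
r(g) = g*(g² + 19*g) (r(g) = ((g² + (0 + 18)*g) + g)*g = ((g² + 18*g) + g)*g = (g² + 19*g)*g = g*(g² + 19*g))
1/(-15388 + r(m² - 5*8)) = 1/(-15388 + ((-¼)² - 5*8)²*(19 + ((-¼)² - 5*8))) = 1/(-15388 + (1/16 - 40)²*(19 + (1/16 - 40))) = 1/(-15388 + (-639/16)²*(19 - 639/16)) = 1/(-15388 + (408321/256)*(-335/16)) = 1/(-15388 - 136787535/4096) = 1/(-199816783/4096) = -4096/199816783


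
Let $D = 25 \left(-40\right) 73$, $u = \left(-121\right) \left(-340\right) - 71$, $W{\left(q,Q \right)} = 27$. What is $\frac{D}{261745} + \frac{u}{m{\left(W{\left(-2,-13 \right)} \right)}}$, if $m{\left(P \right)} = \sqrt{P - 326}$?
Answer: $- \frac{14600}{52349} - \frac{41069 i \sqrt{299}}{299} \approx -0.2789 - 2375.1 i$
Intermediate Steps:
$u = 41069$ ($u = 41140 - 71 = 41069$)
$D = -73000$ ($D = \left(-1000\right) 73 = -73000$)
$m{\left(P \right)} = \sqrt{-326 + P}$
$\frac{D}{261745} + \frac{u}{m{\left(W{\left(-2,-13 \right)} \right)}} = - \frac{73000}{261745} + \frac{41069}{\sqrt{-326 + 27}} = \left(-73000\right) \frac{1}{261745} + \frac{41069}{\sqrt{-299}} = - \frac{14600}{52349} + \frac{41069}{i \sqrt{299}} = - \frac{14600}{52349} + 41069 \left(- \frac{i \sqrt{299}}{299}\right) = - \frac{14600}{52349} - \frac{41069 i \sqrt{299}}{299}$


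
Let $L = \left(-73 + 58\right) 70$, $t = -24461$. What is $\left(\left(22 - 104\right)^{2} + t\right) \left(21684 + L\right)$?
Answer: $-365985258$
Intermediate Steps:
$L = -1050$ ($L = \left(-15\right) 70 = -1050$)
$\left(\left(22 - 104\right)^{2} + t\right) \left(21684 + L\right) = \left(\left(22 - 104\right)^{2} - 24461\right) \left(21684 - 1050\right) = \left(\left(-82\right)^{2} - 24461\right) 20634 = \left(6724 - 24461\right) 20634 = \left(-17737\right) 20634 = -365985258$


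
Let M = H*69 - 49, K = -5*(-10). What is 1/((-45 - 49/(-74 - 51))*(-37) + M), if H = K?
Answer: 125/631437 ≈ 0.00019796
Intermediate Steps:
K = 50
H = 50
M = 3401 (M = 50*69 - 49 = 3450 - 49 = 3401)
1/((-45 - 49/(-74 - 51))*(-37) + M) = 1/((-45 - 49/(-74 - 51))*(-37) + 3401) = 1/((-45 - 49/(-125))*(-37) + 3401) = 1/((-45 - 49*(-1/125))*(-37) + 3401) = 1/((-45 + 49/125)*(-37) + 3401) = 1/(-5576/125*(-37) + 3401) = 1/(206312/125 + 3401) = 1/(631437/125) = 125/631437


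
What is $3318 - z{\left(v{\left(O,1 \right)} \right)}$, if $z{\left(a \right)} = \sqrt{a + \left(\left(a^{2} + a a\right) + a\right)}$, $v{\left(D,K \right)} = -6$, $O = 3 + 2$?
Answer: $3318 - 2 \sqrt{15} \approx 3310.3$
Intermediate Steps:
$O = 5$
$z{\left(a \right)} = \sqrt{2 a + 2 a^{2}}$ ($z{\left(a \right)} = \sqrt{a + \left(\left(a^{2} + a^{2}\right) + a\right)} = \sqrt{a + \left(2 a^{2} + a\right)} = \sqrt{a + \left(a + 2 a^{2}\right)} = \sqrt{2 a + 2 a^{2}}$)
$3318 - z{\left(v{\left(O,1 \right)} \right)} = 3318 - \sqrt{2} \sqrt{- 6 \left(1 - 6\right)} = 3318 - \sqrt{2} \sqrt{\left(-6\right) \left(-5\right)} = 3318 - \sqrt{2} \sqrt{30} = 3318 - 2 \sqrt{15}$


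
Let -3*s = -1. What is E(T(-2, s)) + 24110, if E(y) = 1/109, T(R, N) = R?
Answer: 2627991/109 ≈ 24110.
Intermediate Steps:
s = ⅓ (s = -⅓*(-1) = ⅓ ≈ 0.33333)
E(y) = 1/109
E(T(-2, s)) + 24110 = 1/109 + 24110 = 2627991/109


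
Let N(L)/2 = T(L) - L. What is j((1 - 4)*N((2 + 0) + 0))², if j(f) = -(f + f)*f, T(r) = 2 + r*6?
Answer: 107495424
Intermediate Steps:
T(r) = 2 + 6*r
N(L) = 4 + 10*L (N(L) = 2*((2 + 6*L) - L) = 2*(2 + 5*L) = 4 + 10*L)
j(f) = -2*f² (j(f) = -2*f*f = -2*f²)
j((1 - 4)*N((2 + 0) + 0))² = (-2*(1 - 4)²*(4 + 10*((2 + 0) + 0))²)² = (-2*9*(4 + 10*(2 + 0))²)² = (-2*9*(4 + 10*2)²)² = (-2*9*(4 + 20)²)² = (-2*(-3*24)²)² = (-2*(-72)²)² = (-2*5184)² = (-10368)² = 107495424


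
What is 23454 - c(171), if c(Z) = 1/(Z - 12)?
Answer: 3729185/159 ≈ 23454.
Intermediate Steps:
c(Z) = 1/(-12 + Z)
23454 - c(171) = 23454 - 1/(-12 + 171) = 23454 - 1/159 = 3729185/159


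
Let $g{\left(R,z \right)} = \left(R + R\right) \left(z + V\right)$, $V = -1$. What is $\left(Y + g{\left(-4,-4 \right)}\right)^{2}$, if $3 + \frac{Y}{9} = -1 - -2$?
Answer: $484$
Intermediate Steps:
$g{\left(R,z \right)} = 2 R \left(-1 + z\right)$ ($g{\left(R,z \right)} = \left(R + R\right) \left(z - 1\right) = 2 R \left(-1 + z\right)$)
$Y = -18$ ($Y = -27 + 9 \left(-1 - -2\right) = -27 + 9 \left(-1 + 2\right) = -27 + 9 \cdot 1 = -27 + 9 = -18$)
$\left(Y + g{\left(-4,-4 \right)}\right)^{2} = \left(-18 + 2 \left(-4\right) \left(-1 - 4\right)\right)^{2} = \left(-18 + 2 \left(-4\right) \left(-5\right)\right)^{2} = \left(-18 + 40\right)^{2} = 22^{2} = 484$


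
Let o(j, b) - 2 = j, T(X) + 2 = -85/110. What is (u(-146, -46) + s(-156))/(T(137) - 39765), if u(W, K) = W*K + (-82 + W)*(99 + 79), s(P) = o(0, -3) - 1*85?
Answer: 746922/874891 ≈ 0.85373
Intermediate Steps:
T(X) = -61/22 (T(X) = -2 - 85/110 = -2 - 85*1/110 = -2 - 17/22 = -61/22)
o(j, b) = 2 + j
s(P) = -83 (s(P) = (2 + 0) - 1*85 = 2 - 85 = -83)
u(W, K) = -14596 + 178*W + K*W (u(W, K) = K*W + (-82 + W)*178 = K*W + (-14596 + 178*W) = -14596 + 178*W + K*W)
(u(-146, -46) + s(-156))/(T(137) - 39765) = ((-14596 + 178*(-146) - 46*(-146)) - 83)/(-61/22 - 39765) = ((-14596 - 25988 + 6716) - 83)/(-874891/22) = (-33868 - 83)*(-22/874891) = -33951*(-22/874891) = 746922/874891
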